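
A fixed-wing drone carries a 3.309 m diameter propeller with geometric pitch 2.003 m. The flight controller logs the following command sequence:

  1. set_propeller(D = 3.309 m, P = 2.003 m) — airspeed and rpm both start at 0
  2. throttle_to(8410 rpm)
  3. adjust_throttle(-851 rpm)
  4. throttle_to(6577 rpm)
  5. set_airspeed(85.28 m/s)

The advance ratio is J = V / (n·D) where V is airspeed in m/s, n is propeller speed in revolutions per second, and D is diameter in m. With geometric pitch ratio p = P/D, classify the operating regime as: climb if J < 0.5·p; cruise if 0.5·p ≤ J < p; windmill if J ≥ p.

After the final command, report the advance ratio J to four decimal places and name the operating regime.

J = 0.2351, regime = climb

set_propeller: D = 3.309 m, P = 2.003 m (p = P/D = 0.605319); state ← (V=0, rpm=0)
throttle_to(8410): rpm ← 8410
adjust_throttle(-851): rpm ← 8410 -851 = 7559
throttle_to(6577): rpm ← 6577
set_airspeed(85.28): V ← 85.28 m/s
final state: V = 85.28 m/s, rpm = 6577 → n = rpm/60 = 109.616667 rev/s
J = V / (n·D) = 85.28 / (109.616667 × 3.309) = 0.235111
regime bands: climb J<0.3027 | cruise [0.3027, 0.6053) | windmill J≥0.6053
J = 0.2351 → climb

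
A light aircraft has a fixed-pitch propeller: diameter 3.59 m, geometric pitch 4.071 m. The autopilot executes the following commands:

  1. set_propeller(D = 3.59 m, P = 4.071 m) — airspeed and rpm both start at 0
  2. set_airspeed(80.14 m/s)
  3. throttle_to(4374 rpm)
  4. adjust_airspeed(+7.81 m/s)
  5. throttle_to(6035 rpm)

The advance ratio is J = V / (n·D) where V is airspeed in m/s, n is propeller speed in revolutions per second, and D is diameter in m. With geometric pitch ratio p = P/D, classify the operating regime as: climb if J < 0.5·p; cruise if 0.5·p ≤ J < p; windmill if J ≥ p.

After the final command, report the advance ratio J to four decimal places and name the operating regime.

set_propeller: D = 3.59 m, P = 4.071 m (p = P/D = 1.133983); state ← (V=0, rpm=0)
set_airspeed(80.14): V ← 80.14 m/s
throttle_to(4374): rpm ← 4374
adjust_airspeed(+7.81): V ← 80.14 +7.81 = 87.95 m/s
throttle_to(6035): rpm ← 6035
final state: V = 87.95 m/s, rpm = 6035 → n = rpm/60 = 100.583333 rev/s
J = V / (n·D) = 87.95 / (100.583333 × 3.59) = 0.243565
regime bands: climb J<0.5670 | cruise [0.5670, 1.1340) | windmill J≥1.1340
J = 0.2436 → climb

J = 0.2436, regime = climb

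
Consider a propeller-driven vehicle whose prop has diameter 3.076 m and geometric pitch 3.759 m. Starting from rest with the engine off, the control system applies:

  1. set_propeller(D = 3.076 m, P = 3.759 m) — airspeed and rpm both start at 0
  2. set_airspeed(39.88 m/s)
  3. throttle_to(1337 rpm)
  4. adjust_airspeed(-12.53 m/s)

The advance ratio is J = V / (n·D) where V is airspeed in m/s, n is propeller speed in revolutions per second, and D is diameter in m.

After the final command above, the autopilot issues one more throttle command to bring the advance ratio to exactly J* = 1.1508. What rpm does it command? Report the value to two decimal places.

rpm = 463.58

set_propeller: D = 3.076 m, P = 3.759 m (p = P/D = 1.222042); state ← (V=0, rpm=0)
set_airspeed(39.88): V ← 39.88 m/s
throttle_to(1337): rpm ← 1337
adjust_airspeed(-12.53): V ← 39.88 -12.53 = 27.35 m/s
final state: V = 27.35 m/s, rpm = 1337 → n = rpm/60 = 22.283333 rev/s
target J* = 1.1508; solve J* = V/(n·D) for n: n = V/(J*·D) = 27.35/(1.1508 × 3.076) = 7.726293 rev/s
rpm = 60·n = 463.577551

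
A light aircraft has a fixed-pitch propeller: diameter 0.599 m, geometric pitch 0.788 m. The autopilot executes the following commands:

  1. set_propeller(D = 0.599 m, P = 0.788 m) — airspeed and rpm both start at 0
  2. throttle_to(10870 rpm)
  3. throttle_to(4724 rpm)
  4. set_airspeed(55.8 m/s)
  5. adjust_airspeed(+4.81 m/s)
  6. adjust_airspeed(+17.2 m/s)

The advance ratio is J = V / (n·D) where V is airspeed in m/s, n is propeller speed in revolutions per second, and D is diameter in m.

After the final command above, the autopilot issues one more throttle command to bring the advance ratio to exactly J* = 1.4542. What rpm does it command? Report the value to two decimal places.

rpm = 5359.64

set_propeller: D = 0.599 m, P = 0.788 m (p = P/D = 1.315526); state ← (V=0, rpm=0)
throttle_to(10870): rpm ← 10870
throttle_to(4724): rpm ← 4724
set_airspeed(55.8): V ← 55.8 m/s
adjust_airspeed(+4.81): V ← 55.8 +4.81 = 60.61 m/s
adjust_airspeed(+17.2): V ← 60.61 +17.2 = 77.81 m/s
final state: V = 77.81 m/s, rpm = 4724 → n = rpm/60 = 78.733333 rev/s
target J* = 1.4542; solve J* = V/(n·D) for n: n = V/(J*·D) = 77.81/(1.4542 × 0.599) = 89.327350 rev/s
rpm = 60·n = 5359.641028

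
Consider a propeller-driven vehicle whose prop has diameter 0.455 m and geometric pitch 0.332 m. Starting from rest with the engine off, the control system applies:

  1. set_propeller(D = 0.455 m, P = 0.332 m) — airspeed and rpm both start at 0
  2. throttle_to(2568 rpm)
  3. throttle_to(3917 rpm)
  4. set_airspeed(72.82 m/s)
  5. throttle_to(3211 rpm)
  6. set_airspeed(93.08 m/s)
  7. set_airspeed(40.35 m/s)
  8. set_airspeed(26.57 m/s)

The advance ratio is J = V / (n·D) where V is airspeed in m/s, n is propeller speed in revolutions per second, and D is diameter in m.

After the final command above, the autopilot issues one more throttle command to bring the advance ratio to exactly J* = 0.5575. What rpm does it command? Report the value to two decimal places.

rpm = 6284.73

set_propeller: D = 0.455 m, P = 0.332 m (p = P/D = 0.729670); state ← (V=0, rpm=0)
throttle_to(2568): rpm ← 2568
throttle_to(3917): rpm ← 3917
set_airspeed(72.82): V ← 72.82 m/s
throttle_to(3211): rpm ← 3211
set_airspeed(93.08): V ← 93.08 m/s
set_airspeed(40.35): V ← 40.35 m/s
set_airspeed(26.57): V ← 26.57 m/s
final state: V = 26.57 m/s, rpm = 3211 → n = rpm/60 = 53.516667 rev/s
target J* = 0.5575; solve J* = V/(n·D) for n: n = V/(J*·D) = 26.57/(0.5575 × 0.455) = 104.745479 rev/s
rpm = 60·n = 6284.728724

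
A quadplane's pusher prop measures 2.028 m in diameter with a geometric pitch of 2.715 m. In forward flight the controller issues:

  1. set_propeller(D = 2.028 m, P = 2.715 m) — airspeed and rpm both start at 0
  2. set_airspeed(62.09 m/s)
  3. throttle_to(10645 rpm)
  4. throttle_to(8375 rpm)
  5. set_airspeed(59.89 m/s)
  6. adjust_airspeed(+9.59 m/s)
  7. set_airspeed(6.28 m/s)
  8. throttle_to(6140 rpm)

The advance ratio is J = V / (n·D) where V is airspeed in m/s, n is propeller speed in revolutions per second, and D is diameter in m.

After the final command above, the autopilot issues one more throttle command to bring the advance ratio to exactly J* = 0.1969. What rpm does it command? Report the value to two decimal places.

set_propeller: D = 2.028 m, P = 2.715 m (p = P/D = 1.338757); state ← (V=0, rpm=0)
set_airspeed(62.09): V ← 62.09 m/s
throttle_to(10645): rpm ← 10645
throttle_to(8375): rpm ← 8375
set_airspeed(59.89): V ← 59.89 m/s
adjust_airspeed(+9.59): V ← 59.89 +9.59 = 69.48 m/s
set_airspeed(6.28): V ← 6.28 m/s
throttle_to(6140): rpm ← 6140
final state: V = 6.28 m/s, rpm = 6140 → n = rpm/60 = 102.333333 rev/s
target J* = 0.1969; solve J* = V/(n·D) for n: n = V/(J*·D) = 6.28/(0.1969 × 2.028) = 15.727003 rev/s
rpm = 60·n = 943.620196

rpm = 943.62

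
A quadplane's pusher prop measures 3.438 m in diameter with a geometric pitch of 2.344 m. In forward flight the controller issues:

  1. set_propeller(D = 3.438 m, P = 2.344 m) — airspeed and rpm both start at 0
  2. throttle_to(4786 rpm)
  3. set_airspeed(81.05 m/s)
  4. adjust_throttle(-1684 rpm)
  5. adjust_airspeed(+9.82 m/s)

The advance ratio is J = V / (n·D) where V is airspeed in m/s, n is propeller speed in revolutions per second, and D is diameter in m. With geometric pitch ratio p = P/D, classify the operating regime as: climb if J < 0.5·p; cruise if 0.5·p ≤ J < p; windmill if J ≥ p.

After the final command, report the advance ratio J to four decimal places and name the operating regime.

set_propeller: D = 3.438 m, P = 2.344 m (p = P/D = 0.681792); state ← (V=0, rpm=0)
throttle_to(4786): rpm ← 4786
set_airspeed(81.05): V ← 81.05 m/s
adjust_throttle(-1684): rpm ← 4786 -1684 = 3102
adjust_airspeed(+9.82): V ← 81.05 +9.82 = 90.87 m/s
final state: V = 90.87 m/s, rpm = 3102 → n = rpm/60 = 51.700000 rev/s
J = V / (n·D) = 90.87 / (51.700000 × 3.438) = 0.511239
regime bands: climb J<0.3409 | cruise [0.3409, 0.6818) | windmill J≥0.6818
J = 0.5112 → cruise

J = 0.5112, regime = cruise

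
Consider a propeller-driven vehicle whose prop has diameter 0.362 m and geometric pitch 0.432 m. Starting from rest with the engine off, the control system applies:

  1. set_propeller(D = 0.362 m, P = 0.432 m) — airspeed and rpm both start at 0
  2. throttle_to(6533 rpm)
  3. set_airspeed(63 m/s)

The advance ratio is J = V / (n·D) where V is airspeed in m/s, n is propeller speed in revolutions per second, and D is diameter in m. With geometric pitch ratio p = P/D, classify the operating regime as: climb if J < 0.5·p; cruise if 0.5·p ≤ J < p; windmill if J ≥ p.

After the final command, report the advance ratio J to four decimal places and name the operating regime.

set_propeller: D = 0.362 m, P = 0.432 m (p = P/D = 1.193370); state ← (V=0, rpm=0)
throttle_to(6533): rpm ← 6533
set_airspeed(63): V ← 63 m/s
final state: V = 63 m/s, rpm = 6533 → n = rpm/60 = 108.883333 rev/s
J = V / (n·D) = 63 / (108.883333 × 0.362) = 1.598345
regime bands: climb J<0.5967 | cruise [0.5967, 1.1934) | windmill J≥1.1934
J = 1.5983 → windmill

J = 1.5983, regime = windmill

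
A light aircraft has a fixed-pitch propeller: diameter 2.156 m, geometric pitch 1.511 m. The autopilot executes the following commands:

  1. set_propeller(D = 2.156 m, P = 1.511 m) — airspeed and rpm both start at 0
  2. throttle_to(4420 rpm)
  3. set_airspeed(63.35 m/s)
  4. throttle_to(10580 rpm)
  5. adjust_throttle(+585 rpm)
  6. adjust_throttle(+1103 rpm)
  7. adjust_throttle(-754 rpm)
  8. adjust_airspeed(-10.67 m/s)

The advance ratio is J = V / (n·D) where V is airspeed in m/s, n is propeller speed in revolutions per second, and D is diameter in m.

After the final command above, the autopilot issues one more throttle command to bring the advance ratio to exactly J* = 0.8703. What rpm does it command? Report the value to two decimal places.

rpm = 1684.53

set_propeller: D = 2.156 m, P = 1.511 m (p = P/D = 0.700835); state ← (V=0, rpm=0)
throttle_to(4420): rpm ← 4420
set_airspeed(63.35): V ← 63.35 m/s
throttle_to(10580): rpm ← 10580
adjust_throttle(+585): rpm ← 10580 +585 = 11165
adjust_throttle(+1103): rpm ← 11165 +1103 = 12268
adjust_throttle(-754): rpm ← 12268 -754 = 11514
adjust_airspeed(-10.67): V ← 63.35 -10.67 = 52.68 m/s
final state: V = 52.68 m/s, rpm = 11514 → n = rpm/60 = 191.900000 rev/s
target J* = 0.8703; solve J* = V/(n·D) for n: n = V/(J*·D) = 52.68/(0.8703 × 2.156) = 28.075534 rev/s
rpm = 60·n = 1684.532044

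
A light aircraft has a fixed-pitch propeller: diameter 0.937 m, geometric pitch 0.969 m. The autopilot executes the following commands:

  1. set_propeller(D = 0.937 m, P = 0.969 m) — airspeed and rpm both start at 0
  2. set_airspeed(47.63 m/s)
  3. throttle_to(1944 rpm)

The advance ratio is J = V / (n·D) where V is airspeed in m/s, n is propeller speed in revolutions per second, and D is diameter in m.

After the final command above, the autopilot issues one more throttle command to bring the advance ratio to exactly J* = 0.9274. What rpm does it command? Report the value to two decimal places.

set_propeller: D = 0.937 m, P = 0.969 m (p = P/D = 1.034152); state ← (V=0, rpm=0)
set_airspeed(47.63): V ← 47.63 m/s
throttle_to(1944): rpm ← 1944
final state: V = 47.63 m/s, rpm = 1944 → n = rpm/60 = 32.400000 rev/s
target J* = 0.9274; solve J* = V/(n·D) for n: n = V/(J*·D) = 47.63/(0.9274 × 0.937) = 54.811779 rev/s
rpm = 60·n = 3288.706748

rpm = 3288.71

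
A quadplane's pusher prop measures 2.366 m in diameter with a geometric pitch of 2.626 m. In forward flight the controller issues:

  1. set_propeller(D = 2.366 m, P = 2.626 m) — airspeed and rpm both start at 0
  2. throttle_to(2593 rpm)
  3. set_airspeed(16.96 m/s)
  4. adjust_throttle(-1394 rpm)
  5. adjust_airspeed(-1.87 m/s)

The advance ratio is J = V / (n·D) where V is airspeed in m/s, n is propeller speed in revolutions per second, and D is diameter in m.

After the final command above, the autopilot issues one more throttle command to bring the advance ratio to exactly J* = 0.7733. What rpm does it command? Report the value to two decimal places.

rpm = 494.85

set_propeller: D = 2.366 m, P = 2.626 m (p = P/D = 1.109890); state ← (V=0, rpm=0)
throttle_to(2593): rpm ← 2593
set_airspeed(16.96): V ← 16.96 m/s
adjust_throttle(-1394): rpm ← 2593 -1394 = 1199
adjust_airspeed(-1.87): V ← 16.96 -1.87 = 15.09 m/s
final state: V = 15.09 m/s, rpm = 1199 → n = rpm/60 = 19.983333 rev/s
target J* = 0.7733; solve J* = V/(n·D) for n: n = V/(J*·D) = 15.09/(0.7733 × 2.366) = 8.247579 rev/s
rpm = 60·n = 494.854746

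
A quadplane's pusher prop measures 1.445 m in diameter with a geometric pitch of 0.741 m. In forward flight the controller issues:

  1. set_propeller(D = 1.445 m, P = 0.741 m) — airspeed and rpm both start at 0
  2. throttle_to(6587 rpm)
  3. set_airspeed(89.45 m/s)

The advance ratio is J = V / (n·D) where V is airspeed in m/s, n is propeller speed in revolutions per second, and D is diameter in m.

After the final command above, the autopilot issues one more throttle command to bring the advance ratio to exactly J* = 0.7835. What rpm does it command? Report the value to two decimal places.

set_propeller: D = 1.445 m, P = 0.741 m (p = P/D = 0.512803); state ← (V=0, rpm=0)
throttle_to(6587): rpm ← 6587
set_airspeed(89.45): V ← 89.45 m/s
final state: V = 89.45 m/s, rpm = 6587 → n = rpm/60 = 109.783333 rev/s
target J* = 0.7835; solve J* = V/(n·D) for n: n = V/(J*·D) = 89.45/(0.7835 × 1.445) = 79.008442 rev/s
rpm = 60·n = 4740.506511

rpm = 4740.51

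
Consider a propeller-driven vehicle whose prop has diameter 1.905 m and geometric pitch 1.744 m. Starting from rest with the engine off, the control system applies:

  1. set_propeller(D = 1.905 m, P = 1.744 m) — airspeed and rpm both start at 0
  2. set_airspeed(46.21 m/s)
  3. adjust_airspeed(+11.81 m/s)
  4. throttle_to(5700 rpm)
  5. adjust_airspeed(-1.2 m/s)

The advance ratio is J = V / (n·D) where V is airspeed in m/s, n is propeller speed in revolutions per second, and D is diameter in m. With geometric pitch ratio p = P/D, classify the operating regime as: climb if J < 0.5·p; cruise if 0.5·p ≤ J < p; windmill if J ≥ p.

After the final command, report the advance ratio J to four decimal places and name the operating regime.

J = 0.3140, regime = climb

set_propeller: D = 1.905 m, P = 1.744 m (p = P/D = 0.915486); state ← (V=0, rpm=0)
set_airspeed(46.21): V ← 46.21 m/s
adjust_airspeed(+11.81): V ← 46.21 +11.81 = 58.02 m/s
throttle_to(5700): rpm ← 5700
adjust_airspeed(-1.2): V ← 58.02 -1.2 = 56.82 m/s
final state: V = 56.82 m/s, rpm = 5700 → n = rpm/60 = 95.000000 rev/s
J = V / (n·D) = 56.82 / (95.000000 × 1.905) = 0.313966
regime bands: climb J<0.4577 | cruise [0.4577, 0.9155) | windmill J≥0.9155
J = 0.3140 → climb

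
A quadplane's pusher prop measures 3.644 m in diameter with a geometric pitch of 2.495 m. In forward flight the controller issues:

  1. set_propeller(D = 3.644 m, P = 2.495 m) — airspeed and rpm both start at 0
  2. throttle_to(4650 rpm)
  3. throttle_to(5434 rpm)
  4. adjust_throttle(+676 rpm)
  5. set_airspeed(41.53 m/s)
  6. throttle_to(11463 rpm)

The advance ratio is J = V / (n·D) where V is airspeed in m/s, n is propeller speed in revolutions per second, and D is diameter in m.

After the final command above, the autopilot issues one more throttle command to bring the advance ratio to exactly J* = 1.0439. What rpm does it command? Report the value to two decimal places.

set_propeller: D = 3.644 m, P = 2.495 m (p = P/D = 0.684687); state ← (V=0, rpm=0)
throttle_to(4650): rpm ← 4650
throttle_to(5434): rpm ← 5434
adjust_throttle(+676): rpm ← 5434 +676 = 6110
set_airspeed(41.53): V ← 41.53 m/s
throttle_to(11463): rpm ← 11463
final state: V = 41.53 m/s, rpm = 11463 → n = rpm/60 = 191.050000 rev/s
target J* = 1.0439; solve J* = V/(n·D) for n: n = V/(J*·D) = 41.53/(1.0439 × 3.644) = 10.917537 rev/s
rpm = 60·n = 655.052209

rpm = 655.05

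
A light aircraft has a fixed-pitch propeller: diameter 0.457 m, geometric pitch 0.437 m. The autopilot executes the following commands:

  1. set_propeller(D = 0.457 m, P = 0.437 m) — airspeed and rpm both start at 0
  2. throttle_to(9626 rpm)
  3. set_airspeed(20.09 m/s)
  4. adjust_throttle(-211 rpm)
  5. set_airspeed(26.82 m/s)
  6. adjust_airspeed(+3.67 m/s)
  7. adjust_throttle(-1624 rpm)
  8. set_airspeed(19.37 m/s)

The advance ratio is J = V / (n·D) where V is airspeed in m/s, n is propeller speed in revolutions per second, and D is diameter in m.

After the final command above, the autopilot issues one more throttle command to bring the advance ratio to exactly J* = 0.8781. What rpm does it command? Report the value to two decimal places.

set_propeller: D = 0.457 m, P = 0.437 m (p = P/D = 0.956236); state ← (V=0, rpm=0)
throttle_to(9626): rpm ← 9626
set_airspeed(20.09): V ← 20.09 m/s
adjust_throttle(-211): rpm ← 9626 -211 = 9415
set_airspeed(26.82): V ← 26.82 m/s
adjust_airspeed(+3.67): V ← 26.82 +3.67 = 30.49 m/s
adjust_throttle(-1624): rpm ← 9415 -1624 = 7791
set_airspeed(19.37): V ← 19.37 m/s
final state: V = 19.37 m/s, rpm = 7791 → n = rpm/60 = 129.850000 rev/s
target J* = 0.8781; solve J* = V/(n·D) for n: n = V/(J*·D) = 19.37/(0.8781 × 0.457) = 48.269127 rev/s
rpm = 60·n = 2896.147615

rpm = 2896.15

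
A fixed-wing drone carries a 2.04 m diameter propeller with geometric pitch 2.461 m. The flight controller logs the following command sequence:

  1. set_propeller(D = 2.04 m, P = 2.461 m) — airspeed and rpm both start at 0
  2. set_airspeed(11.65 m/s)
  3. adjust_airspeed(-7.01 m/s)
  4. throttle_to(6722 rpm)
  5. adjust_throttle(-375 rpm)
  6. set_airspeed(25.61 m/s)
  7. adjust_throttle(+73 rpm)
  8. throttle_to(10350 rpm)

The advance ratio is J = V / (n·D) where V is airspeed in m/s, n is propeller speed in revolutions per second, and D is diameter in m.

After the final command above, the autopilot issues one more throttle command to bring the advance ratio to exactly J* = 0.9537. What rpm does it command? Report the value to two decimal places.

set_propeller: D = 2.04 m, P = 2.461 m (p = P/D = 1.206373); state ← (V=0, rpm=0)
set_airspeed(11.65): V ← 11.65 m/s
adjust_airspeed(-7.01): V ← 11.65 -7.01 = 4.64 m/s
throttle_to(6722): rpm ← 6722
adjust_throttle(-375): rpm ← 6722 -375 = 6347
set_airspeed(25.61): V ← 25.61 m/s
adjust_throttle(+73): rpm ← 6347 +73 = 6420
throttle_to(10350): rpm ← 10350
final state: V = 25.61 m/s, rpm = 10350 → n = rpm/60 = 172.500000 rev/s
target J* = 0.9537; solve J* = V/(n·D) for n: n = V/(J*·D) = 25.61/(0.9537 × 2.04) = 13.163386 rev/s
rpm = 60·n = 789.803181

rpm = 789.80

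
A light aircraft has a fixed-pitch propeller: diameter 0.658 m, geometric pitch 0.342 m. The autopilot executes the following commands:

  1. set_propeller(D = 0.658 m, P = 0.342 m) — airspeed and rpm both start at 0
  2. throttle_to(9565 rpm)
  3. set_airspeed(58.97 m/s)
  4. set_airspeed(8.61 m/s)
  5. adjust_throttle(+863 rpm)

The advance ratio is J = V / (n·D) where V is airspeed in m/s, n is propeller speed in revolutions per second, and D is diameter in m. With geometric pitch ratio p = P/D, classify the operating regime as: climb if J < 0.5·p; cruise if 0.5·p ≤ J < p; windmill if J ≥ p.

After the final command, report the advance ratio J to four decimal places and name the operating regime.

J = 0.0753, regime = climb

set_propeller: D = 0.658 m, P = 0.342 m (p = P/D = 0.519757); state ← (V=0, rpm=0)
throttle_to(9565): rpm ← 9565
set_airspeed(58.97): V ← 58.97 m/s
set_airspeed(8.61): V ← 8.61 m/s
adjust_throttle(+863): rpm ← 9565 +863 = 10428
final state: V = 8.61 m/s, rpm = 10428 → n = rpm/60 = 173.800000 rev/s
J = V / (n·D) = 8.61 / (173.800000 × 0.658) = 0.075288
regime bands: climb J<0.2599 | cruise [0.2599, 0.5198) | windmill J≥0.5198
J = 0.0753 → climb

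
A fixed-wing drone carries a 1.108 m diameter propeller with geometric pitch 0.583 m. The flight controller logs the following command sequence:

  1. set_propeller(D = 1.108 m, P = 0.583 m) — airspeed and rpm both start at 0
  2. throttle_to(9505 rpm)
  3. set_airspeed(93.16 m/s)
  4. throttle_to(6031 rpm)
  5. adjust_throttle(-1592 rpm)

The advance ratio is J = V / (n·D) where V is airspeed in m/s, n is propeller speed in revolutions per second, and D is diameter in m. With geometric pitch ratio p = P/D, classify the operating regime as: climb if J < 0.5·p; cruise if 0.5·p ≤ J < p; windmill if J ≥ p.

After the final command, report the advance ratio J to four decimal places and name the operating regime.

J = 1.1365, regime = windmill

set_propeller: D = 1.108 m, P = 0.583 m (p = P/D = 0.526173); state ← (V=0, rpm=0)
throttle_to(9505): rpm ← 9505
set_airspeed(93.16): V ← 93.16 m/s
throttle_to(6031): rpm ← 6031
adjust_throttle(-1592): rpm ← 6031 -1592 = 4439
final state: V = 93.16 m/s, rpm = 4439 → n = rpm/60 = 73.983333 rev/s
J = V / (n·D) = 93.16 / (73.983333 × 1.108) = 1.136464
regime bands: climb J<0.2631 | cruise [0.2631, 0.5262) | windmill J≥0.5262
J = 1.1365 → windmill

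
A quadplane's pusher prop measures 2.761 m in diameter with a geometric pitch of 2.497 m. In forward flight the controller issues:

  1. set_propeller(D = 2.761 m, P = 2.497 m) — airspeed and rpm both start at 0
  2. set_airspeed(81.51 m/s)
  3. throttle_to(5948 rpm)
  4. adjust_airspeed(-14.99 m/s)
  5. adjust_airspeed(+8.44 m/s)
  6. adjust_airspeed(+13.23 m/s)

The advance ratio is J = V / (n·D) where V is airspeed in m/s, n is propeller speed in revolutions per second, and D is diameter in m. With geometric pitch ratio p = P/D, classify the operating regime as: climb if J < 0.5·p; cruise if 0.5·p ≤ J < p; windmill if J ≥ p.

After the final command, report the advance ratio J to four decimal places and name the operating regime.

set_propeller: D = 2.761 m, P = 2.497 m (p = P/D = 0.904382); state ← (V=0, rpm=0)
set_airspeed(81.51): V ← 81.51 m/s
throttle_to(5948): rpm ← 5948
adjust_airspeed(-14.99): V ← 81.51 -14.99 = 66.52 m/s
adjust_airspeed(+8.44): V ← 66.52 +8.44 = 74.96 m/s
adjust_airspeed(+13.23): V ← 74.96 +13.23 = 88.19 m/s
final state: V = 88.19 m/s, rpm = 5948 → n = rpm/60 = 99.133333 rev/s
J = V / (n·D) = 88.19 / (99.133333 × 2.761) = 0.322206
regime bands: climb J<0.4522 | cruise [0.4522, 0.9044) | windmill J≥0.9044
J = 0.3222 → climb

J = 0.3222, regime = climb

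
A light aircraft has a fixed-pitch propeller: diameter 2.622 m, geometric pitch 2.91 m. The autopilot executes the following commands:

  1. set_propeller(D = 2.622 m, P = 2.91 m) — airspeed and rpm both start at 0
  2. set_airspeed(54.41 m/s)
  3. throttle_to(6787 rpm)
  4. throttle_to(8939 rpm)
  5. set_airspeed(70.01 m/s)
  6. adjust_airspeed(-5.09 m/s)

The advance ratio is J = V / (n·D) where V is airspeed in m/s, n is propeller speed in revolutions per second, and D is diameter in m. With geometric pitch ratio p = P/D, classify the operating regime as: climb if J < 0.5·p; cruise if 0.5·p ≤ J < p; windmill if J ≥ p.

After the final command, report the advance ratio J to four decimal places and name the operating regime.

set_propeller: D = 2.622 m, P = 2.91 m (p = P/D = 1.109840); state ← (V=0, rpm=0)
set_airspeed(54.41): V ← 54.41 m/s
throttle_to(6787): rpm ← 6787
throttle_to(8939): rpm ← 8939
set_airspeed(70.01): V ← 70.01 m/s
adjust_airspeed(-5.09): V ← 70.01 -5.09 = 64.92 m/s
final state: V = 64.92 m/s, rpm = 8939 → n = rpm/60 = 148.983333 rev/s
J = V / (n·D) = 64.92 / (148.983333 × 2.622) = 0.166191
regime bands: climb J<0.5549 | cruise [0.5549, 1.1098) | windmill J≥1.1098
J = 0.1662 → climb

J = 0.1662, regime = climb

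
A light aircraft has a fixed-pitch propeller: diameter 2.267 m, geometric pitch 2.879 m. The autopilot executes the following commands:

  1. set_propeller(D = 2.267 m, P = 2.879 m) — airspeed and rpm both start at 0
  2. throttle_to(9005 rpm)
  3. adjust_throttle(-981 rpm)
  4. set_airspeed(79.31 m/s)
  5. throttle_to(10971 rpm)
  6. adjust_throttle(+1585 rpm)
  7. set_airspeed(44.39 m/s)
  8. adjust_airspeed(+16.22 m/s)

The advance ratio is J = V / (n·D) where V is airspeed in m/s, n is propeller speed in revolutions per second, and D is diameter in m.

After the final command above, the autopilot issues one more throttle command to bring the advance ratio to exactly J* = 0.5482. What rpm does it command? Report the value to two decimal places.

rpm = 2926.21

set_propeller: D = 2.267 m, P = 2.879 m (p = P/D = 1.269960); state ← (V=0, rpm=0)
throttle_to(9005): rpm ← 9005
adjust_throttle(-981): rpm ← 9005 -981 = 8024
set_airspeed(79.31): V ← 79.31 m/s
throttle_to(10971): rpm ← 10971
adjust_throttle(+1585): rpm ← 10971 +1585 = 12556
set_airspeed(44.39): V ← 44.39 m/s
adjust_airspeed(+16.22): V ← 44.39 +16.22 = 60.61 m/s
final state: V = 60.61 m/s, rpm = 12556 → n = rpm/60 = 209.266667 rev/s
target J* = 0.5482; solve J* = V/(n·D) for n: n = V/(J*·D) = 60.61/(0.5482 × 2.267) = 48.770110 rev/s
rpm = 60·n = 2926.206583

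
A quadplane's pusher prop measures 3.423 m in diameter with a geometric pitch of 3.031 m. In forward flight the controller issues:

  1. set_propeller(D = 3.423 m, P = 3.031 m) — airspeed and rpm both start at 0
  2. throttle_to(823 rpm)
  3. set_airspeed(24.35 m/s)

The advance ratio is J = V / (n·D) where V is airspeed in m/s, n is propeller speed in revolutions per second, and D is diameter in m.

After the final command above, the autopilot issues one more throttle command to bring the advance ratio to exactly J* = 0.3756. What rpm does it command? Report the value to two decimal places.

rpm = 1136.36

set_propeller: D = 3.423 m, P = 3.031 m (p = P/D = 0.885481); state ← (V=0, rpm=0)
throttle_to(823): rpm ← 823
set_airspeed(24.35): V ← 24.35 m/s
final state: V = 24.35 m/s, rpm = 823 → n = rpm/60 = 13.716667 rev/s
target J* = 0.3756; solve J* = V/(n·D) for n: n = V/(J*·D) = 24.35/(0.3756 × 3.423) = 18.939412 rev/s
rpm = 60·n = 1136.364697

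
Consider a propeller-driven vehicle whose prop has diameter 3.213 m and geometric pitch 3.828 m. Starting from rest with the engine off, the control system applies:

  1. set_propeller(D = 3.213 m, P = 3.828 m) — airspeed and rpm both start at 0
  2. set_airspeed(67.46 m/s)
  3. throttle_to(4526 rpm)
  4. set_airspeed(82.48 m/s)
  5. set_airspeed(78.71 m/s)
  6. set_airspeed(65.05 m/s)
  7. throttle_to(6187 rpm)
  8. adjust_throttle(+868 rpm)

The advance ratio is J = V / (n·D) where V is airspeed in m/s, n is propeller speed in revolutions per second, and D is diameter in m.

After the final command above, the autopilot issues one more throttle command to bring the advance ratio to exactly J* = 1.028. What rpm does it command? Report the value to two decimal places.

rpm = 1181.67

set_propeller: D = 3.213 m, P = 3.828 m (p = P/D = 1.191410); state ← (V=0, rpm=0)
set_airspeed(67.46): V ← 67.46 m/s
throttle_to(4526): rpm ← 4526
set_airspeed(82.48): V ← 82.48 m/s
set_airspeed(78.71): V ← 78.71 m/s
set_airspeed(65.05): V ← 65.05 m/s
throttle_to(6187): rpm ← 6187
adjust_throttle(+868): rpm ← 6187 +868 = 7055
final state: V = 65.05 m/s, rpm = 7055 → n = rpm/60 = 117.583333 rev/s
target J* = 1.028; solve J* = V/(n·D) for n: n = V/(J*·D) = 65.05/(1.028 × 3.213) = 19.694432 rev/s
rpm = 60·n = 1181.665922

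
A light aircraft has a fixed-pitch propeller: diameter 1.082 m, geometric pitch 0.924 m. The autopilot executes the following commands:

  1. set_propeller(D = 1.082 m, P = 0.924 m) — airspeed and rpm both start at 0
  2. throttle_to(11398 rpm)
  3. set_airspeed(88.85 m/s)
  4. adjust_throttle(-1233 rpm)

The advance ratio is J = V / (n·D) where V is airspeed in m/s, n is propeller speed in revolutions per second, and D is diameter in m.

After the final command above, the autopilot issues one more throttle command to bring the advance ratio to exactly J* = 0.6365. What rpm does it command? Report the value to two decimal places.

rpm = 7740.75

set_propeller: D = 1.082 m, P = 0.924 m (p = P/D = 0.853974); state ← (V=0, rpm=0)
throttle_to(11398): rpm ← 11398
set_airspeed(88.85): V ← 88.85 m/s
adjust_throttle(-1233): rpm ← 11398 -1233 = 10165
final state: V = 88.85 m/s, rpm = 10165 → n = rpm/60 = 169.416667 rev/s
target J* = 0.6365; solve J* = V/(n·D) for n: n = V/(J*·D) = 88.85/(0.6365 × 1.082) = 129.012492 rev/s
rpm = 60·n = 7740.749507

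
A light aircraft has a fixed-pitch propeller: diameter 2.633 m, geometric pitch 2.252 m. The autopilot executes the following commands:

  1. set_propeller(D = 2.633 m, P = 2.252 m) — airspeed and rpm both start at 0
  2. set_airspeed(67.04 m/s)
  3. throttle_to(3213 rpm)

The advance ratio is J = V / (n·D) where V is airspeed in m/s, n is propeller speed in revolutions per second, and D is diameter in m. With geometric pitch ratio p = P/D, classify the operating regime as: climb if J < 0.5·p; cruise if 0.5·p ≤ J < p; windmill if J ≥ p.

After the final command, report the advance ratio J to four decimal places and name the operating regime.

J = 0.4755, regime = cruise

set_propeller: D = 2.633 m, P = 2.252 m (p = P/D = 0.855298); state ← (V=0, rpm=0)
set_airspeed(67.04): V ← 67.04 m/s
throttle_to(3213): rpm ← 3213
final state: V = 67.04 m/s, rpm = 3213 → n = rpm/60 = 53.550000 rev/s
J = V / (n·D) = 67.04 / (53.550000 × 2.633) = 0.475471
regime bands: climb J<0.4276 | cruise [0.4276, 0.8553) | windmill J≥0.8553
J = 0.4755 → cruise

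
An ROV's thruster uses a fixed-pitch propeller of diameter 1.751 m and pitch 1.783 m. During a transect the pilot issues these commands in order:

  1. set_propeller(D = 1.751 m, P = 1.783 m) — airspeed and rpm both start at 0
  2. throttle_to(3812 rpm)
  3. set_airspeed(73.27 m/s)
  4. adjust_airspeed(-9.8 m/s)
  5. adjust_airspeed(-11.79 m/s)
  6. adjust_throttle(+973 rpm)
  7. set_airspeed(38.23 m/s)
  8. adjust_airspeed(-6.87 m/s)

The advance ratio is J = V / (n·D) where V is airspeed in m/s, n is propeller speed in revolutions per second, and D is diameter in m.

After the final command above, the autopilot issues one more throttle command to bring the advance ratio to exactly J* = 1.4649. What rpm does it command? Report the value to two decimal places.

set_propeller: D = 1.751 m, P = 1.783 m (p = P/D = 1.018275); state ← (V=0, rpm=0)
throttle_to(3812): rpm ← 3812
set_airspeed(73.27): V ← 73.27 m/s
adjust_airspeed(-9.8): V ← 73.27 -9.8 = 63.47 m/s
adjust_airspeed(-11.79): V ← 63.47 -11.79 = 51.68 m/s
adjust_throttle(+973): rpm ← 3812 +973 = 4785
set_airspeed(38.23): V ← 38.23 m/s
adjust_airspeed(-6.87): V ← 38.23 -6.87 = 31.36 m/s
final state: V = 31.36 m/s, rpm = 4785 → n = rpm/60 = 79.750000 rev/s
target J* = 1.4649; solve J* = V/(n·D) for n: n = V/(J*·D) = 31.36/(1.4649 × 1.751) = 12.225931 rev/s
rpm = 60·n = 733.555841

rpm = 733.56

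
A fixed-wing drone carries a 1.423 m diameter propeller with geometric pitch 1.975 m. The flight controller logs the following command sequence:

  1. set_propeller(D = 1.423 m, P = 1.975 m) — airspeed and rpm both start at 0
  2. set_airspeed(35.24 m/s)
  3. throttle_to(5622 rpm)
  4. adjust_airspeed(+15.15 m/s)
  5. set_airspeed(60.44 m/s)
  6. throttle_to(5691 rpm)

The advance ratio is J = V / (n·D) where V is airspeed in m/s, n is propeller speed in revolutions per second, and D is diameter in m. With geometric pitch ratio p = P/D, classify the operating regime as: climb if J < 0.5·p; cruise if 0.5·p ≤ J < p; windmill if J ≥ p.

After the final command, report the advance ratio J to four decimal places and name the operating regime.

J = 0.4478, regime = climb

set_propeller: D = 1.423 m, P = 1.975 m (p = P/D = 1.387913); state ← (V=0, rpm=0)
set_airspeed(35.24): V ← 35.24 m/s
throttle_to(5622): rpm ← 5622
adjust_airspeed(+15.15): V ← 35.24 +15.15 = 50.39 m/s
set_airspeed(60.44): V ← 60.44 m/s
throttle_to(5691): rpm ← 5691
final state: V = 60.44 m/s, rpm = 5691 → n = rpm/60 = 94.850000 rev/s
J = V / (n·D) = 60.44 / (94.850000 × 1.423) = 0.447798
regime bands: climb J<0.6940 | cruise [0.6940, 1.3879) | windmill J≥1.3879
J = 0.4478 → climb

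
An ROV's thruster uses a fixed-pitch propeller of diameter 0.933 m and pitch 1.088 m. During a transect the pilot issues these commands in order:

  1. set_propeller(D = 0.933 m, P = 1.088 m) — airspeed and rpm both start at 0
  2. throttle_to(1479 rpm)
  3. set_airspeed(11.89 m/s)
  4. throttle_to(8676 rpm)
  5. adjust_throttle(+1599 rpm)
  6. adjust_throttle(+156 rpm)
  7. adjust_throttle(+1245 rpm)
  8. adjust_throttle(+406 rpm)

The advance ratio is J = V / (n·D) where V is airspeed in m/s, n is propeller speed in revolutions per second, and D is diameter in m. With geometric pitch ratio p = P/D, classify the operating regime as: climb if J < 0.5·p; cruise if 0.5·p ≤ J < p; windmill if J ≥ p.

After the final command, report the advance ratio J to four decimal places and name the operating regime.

set_propeller: D = 0.933 m, P = 1.088 m (p = P/D = 1.166131); state ← (V=0, rpm=0)
throttle_to(1479): rpm ← 1479
set_airspeed(11.89): V ← 11.89 m/s
throttle_to(8676): rpm ← 8676
adjust_throttle(+1599): rpm ← 8676 +1599 = 10275
adjust_throttle(+156): rpm ← 10275 +156 = 10431
adjust_throttle(+1245): rpm ← 10431 +1245 = 11676
adjust_throttle(+406): rpm ← 11676 +406 = 12082
final state: V = 11.89 m/s, rpm = 12082 → n = rpm/60 = 201.366667 rev/s
J = V / (n·D) = 11.89 / (201.366667 × 0.933) = 0.063287
regime bands: climb J<0.5831 | cruise [0.5831, 1.1661) | windmill J≥1.1661
J = 0.0633 → climb

J = 0.0633, regime = climb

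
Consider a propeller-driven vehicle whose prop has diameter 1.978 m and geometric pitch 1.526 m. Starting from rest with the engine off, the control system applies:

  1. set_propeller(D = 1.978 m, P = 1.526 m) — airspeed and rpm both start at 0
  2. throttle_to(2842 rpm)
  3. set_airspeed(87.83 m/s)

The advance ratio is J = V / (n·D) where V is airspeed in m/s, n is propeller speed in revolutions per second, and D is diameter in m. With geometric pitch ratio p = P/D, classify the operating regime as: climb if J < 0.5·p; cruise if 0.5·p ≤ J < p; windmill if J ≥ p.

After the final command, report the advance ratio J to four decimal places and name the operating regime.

J = 0.9374, regime = windmill

set_propeller: D = 1.978 m, P = 1.526 m (p = P/D = 0.771486); state ← (V=0, rpm=0)
throttle_to(2842): rpm ← 2842
set_airspeed(87.83): V ← 87.83 m/s
final state: V = 87.83 m/s, rpm = 2842 → n = rpm/60 = 47.366667 rev/s
J = V / (n·D) = 87.83 / (47.366667 × 1.978) = 0.937441
regime bands: climb J<0.3857 | cruise [0.3857, 0.7715) | windmill J≥0.7715
J = 0.9374 → windmill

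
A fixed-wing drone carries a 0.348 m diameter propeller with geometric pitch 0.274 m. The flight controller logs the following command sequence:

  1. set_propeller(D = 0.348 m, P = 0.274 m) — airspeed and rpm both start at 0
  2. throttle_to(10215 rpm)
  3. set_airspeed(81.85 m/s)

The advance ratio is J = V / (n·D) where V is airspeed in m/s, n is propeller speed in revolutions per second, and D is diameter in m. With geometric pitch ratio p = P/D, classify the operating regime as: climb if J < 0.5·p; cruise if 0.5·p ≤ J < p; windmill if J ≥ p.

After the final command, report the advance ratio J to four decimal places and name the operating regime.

J = 1.3815, regime = windmill

set_propeller: D = 0.348 m, P = 0.274 m (p = P/D = 0.787356); state ← (V=0, rpm=0)
throttle_to(10215): rpm ← 10215
set_airspeed(81.85): V ← 81.85 m/s
final state: V = 81.85 m/s, rpm = 10215 → n = rpm/60 = 170.250000 rev/s
J = V / (n·D) = 81.85 / (170.250000 × 0.348) = 1.381505
regime bands: climb J<0.3937 | cruise [0.3937, 0.7874) | windmill J≥0.7874
J = 1.3815 → windmill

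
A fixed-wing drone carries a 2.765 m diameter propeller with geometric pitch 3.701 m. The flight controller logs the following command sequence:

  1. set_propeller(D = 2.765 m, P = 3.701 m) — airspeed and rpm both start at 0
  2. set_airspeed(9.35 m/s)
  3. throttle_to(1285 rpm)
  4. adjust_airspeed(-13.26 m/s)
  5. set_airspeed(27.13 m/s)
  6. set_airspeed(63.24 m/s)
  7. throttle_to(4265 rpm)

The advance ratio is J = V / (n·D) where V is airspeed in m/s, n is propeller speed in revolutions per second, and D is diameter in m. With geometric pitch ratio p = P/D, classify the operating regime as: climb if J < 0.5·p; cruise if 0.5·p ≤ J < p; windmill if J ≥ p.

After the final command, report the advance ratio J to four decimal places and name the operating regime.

J = 0.3218, regime = climb

set_propeller: D = 2.765 m, P = 3.701 m (p = P/D = 1.338517); state ← (V=0, rpm=0)
set_airspeed(9.35): V ← 9.35 m/s
throttle_to(1285): rpm ← 1285
adjust_airspeed(-13.26): V ← 9.35 -13.26 = -3.91 m/s
set_airspeed(27.13): V ← 27.13 m/s
set_airspeed(63.24): V ← 63.24 m/s
throttle_to(4265): rpm ← 4265
final state: V = 63.24 m/s, rpm = 4265 → n = rpm/60 = 71.083333 rev/s
J = V / (n·D) = 63.24 / (71.083333 × 2.765) = 0.321758
regime bands: climb J<0.6693 | cruise [0.6693, 1.3385) | windmill J≥1.3385
J = 0.3218 → climb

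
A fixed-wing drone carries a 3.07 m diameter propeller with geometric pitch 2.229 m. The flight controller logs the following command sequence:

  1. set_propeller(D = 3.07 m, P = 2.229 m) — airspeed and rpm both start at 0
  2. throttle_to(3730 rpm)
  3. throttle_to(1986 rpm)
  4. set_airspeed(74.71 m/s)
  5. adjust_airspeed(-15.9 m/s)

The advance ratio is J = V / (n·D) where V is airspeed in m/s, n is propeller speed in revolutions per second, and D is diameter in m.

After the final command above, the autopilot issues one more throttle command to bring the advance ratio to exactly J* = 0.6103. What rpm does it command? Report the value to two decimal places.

set_propeller: D = 3.07 m, P = 2.229 m (p = P/D = 0.726059); state ← (V=0, rpm=0)
throttle_to(3730): rpm ← 3730
throttle_to(1986): rpm ← 1986
set_airspeed(74.71): V ← 74.71 m/s
adjust_airspeed(-15.9): V ← 74.71 -15.9 = 58.81 m/s
final state: V = 58.81 m/s, rpm = 1986 → n = rpm/60 = 33.100000 rev/s
target J* = 0.6103; solve J* = V/(n·D) for n: n = V/(J*·D) = 58.81/(0.6103 × 3.07) = 31.388418 rev/s
rpm = 60·n = 1883.305108

rpm = 1883.31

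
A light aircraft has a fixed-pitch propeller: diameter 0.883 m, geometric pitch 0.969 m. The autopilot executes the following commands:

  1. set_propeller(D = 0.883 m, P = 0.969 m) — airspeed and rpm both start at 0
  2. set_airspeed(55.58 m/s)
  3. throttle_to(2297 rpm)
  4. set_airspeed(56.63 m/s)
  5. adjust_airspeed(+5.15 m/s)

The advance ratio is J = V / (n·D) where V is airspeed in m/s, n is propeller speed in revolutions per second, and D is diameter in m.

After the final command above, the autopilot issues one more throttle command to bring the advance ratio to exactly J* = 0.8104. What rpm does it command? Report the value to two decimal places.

set_propeller: D = 0.883 m, P = 0.969 m (p = P/D = 1.097395); state ← (V=0, rpm=0)
set_airspeed(55.58): V ← 55.58 m/s
throttle_to(2297): rpm ← 2297
set_airspeed(56.63): V ← 56.63 m/s
adjust_airspeed(+5.15): V ← 56.63 +5.15 = 61.78 m/s
final state: V = 61.78 m/s, rpm = 2297 → n = rpm/60 = 38.283333 rev/s
target J* = 0.8104; solve J* = V/(n·D) for n: n = V/(J*·D) = 61.78/(0.8104 × 0.883) = 86.335174 rev/s
rpm = 60·n = 5180.110433

rpm = 5180.11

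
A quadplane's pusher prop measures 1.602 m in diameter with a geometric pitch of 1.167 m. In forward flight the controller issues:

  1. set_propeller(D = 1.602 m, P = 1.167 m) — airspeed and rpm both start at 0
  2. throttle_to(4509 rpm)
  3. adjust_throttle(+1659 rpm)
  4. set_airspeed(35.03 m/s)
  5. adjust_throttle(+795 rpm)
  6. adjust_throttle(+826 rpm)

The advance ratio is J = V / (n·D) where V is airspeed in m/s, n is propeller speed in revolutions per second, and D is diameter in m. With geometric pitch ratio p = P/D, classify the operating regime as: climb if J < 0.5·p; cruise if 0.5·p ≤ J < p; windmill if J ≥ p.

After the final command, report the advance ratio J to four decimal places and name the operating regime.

J = 0.1684, regime = climb

set_propeller: D = 1.602 m, P = 1.167 m (p = P/D = 0.728464); state ← (V=0, rpm=0)
throttle_to(4509): rpm ← 4509
adjust_throttle(+1659): rpm ← 4509 +1659 = 6168
set_airspeed(35.03): V ← 35.03 m/s
adjust_throttle(+795): rpm ← 6168 +795 = 6963
adjust_throttle(+826): rpm ← 6963 +826 = 7789
final state: V = 35.03 m/s, rpm = 7789 → n = rpm/60 = 129.816667 rev/s
J = V / (n·D) = 35.03 / (129.816667 × 1.602) = 0.168441
regime bands: climb J<0.3642 | cruise [0.3642, 0.7285) | windmill J≥0.7285
J = 0.1684 → climb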